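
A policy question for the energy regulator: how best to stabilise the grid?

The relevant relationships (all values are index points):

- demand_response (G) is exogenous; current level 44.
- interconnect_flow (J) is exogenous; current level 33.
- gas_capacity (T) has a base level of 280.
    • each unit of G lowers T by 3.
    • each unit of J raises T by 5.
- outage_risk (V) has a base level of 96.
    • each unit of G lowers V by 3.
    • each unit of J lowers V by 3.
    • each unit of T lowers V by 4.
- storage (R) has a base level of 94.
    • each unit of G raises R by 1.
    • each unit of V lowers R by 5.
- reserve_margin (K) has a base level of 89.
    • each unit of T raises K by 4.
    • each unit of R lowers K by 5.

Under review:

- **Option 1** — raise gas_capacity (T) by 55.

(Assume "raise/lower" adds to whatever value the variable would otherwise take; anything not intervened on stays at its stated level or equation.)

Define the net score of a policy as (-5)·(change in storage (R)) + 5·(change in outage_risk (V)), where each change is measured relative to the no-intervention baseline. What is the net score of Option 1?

-6600

Baseline:
  G = 44
  J = 33
  T = 280 − 3·44 + 5·33 = 313
  V = 96 − 3·44 − 3·33 − 4·313 = -1387
  R = 94 + 44 − 5·(-1387) = 7073
Option 1 (T + 55):
  G = 44
  J = 33
  T = 280 − 3·44 + 5·33 (+55 from intervention) = 368
  V = 96 − 3·44 − 3·33 − 4·368 = -1607
  R = 94 + 44 − 5·(-1607) = 8173
ΔR = 8173 − 7073 = 1100; ΔV = -1607 − (-1387) = -220
Score = (-5)·1100 + 5·(-220) = -6600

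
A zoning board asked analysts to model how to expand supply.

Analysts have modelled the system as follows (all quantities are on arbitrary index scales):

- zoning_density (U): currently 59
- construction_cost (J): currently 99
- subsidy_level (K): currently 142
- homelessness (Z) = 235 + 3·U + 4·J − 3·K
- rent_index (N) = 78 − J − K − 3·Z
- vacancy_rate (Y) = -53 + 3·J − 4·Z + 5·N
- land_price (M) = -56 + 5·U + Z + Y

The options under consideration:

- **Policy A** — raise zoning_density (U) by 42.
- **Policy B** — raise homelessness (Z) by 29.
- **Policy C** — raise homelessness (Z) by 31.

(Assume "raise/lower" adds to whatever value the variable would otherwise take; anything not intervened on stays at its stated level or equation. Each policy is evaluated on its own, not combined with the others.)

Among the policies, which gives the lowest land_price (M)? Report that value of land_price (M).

Policy A (U + 42):
  U = 59 + 42 = 101
  J = 99
  K = 142
  Z = 235 + 3·101 + 4·99 − 3·142 = 508
  N = 78 − 99 − 142 − 3·508 = -1687
  Y = -53 + 3·99 − 4·508 + 5·(-1687) = -10223
  M = -56 + 5·101 + 508 + (-10223) = -9266
Policy B (Z + 29):
  U = 59
  J = 99
  K = 142
  Z = 235 + 3·59 + 4·99 − 3·142 (+29 from intervention) = 411
  N = 78 − 99 − 142 − 3·411 = -1396
  Y = -53 + 3·99 − 4·411 + 5·(-1396) = -8380
  M = -56 + 5·59 + 411 + (-8380) = -7730
Policy C (Z + 31):
  U = 59
  J = 99
  K = 142
  Z = 235 + 3·59 + 4·99 − 3·142 (+31 from intervention) = 413
  N = 78 − 99 − 142 − 3·413 = -1402
  Y = -53 + 3·99 − 4·413 + 5·(-1402) = -8418
  M = -56 + 5·59 + 413 + (-8418) = -7766
Comparing — Policy A: M=-9266, Policy B: M=-7730, Policy C: M=-7766. Lowest is -9266 (Policy A).

-9266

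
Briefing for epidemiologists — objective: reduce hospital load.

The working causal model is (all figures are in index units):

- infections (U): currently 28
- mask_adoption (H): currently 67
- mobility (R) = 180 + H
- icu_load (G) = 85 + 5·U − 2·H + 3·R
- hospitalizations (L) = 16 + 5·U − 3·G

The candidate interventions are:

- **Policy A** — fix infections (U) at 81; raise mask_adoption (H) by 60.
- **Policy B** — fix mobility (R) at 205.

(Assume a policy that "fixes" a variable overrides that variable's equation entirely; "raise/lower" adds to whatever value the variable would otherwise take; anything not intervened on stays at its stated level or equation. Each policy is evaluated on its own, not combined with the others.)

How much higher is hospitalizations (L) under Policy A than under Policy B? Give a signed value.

-1088

Policy A (U := 81, H + 60):
  U = 81
  H = 67 + 60 = 127
  R = 180 + 127 = 307
  G = 85 + 5·81 − 2·127 + 3·307 = 1157
  L = 16 + 5·81 − 3·1157 = -3050
Policy B (R := 205):
  U = 28
  H = 67
  R = 205
  G = 85 + 5·28 − 2·67 + 3·205 = 706
  L = 16 + 5·28 − 3·706 = -1962
L: -3050 − (-1962) = -1088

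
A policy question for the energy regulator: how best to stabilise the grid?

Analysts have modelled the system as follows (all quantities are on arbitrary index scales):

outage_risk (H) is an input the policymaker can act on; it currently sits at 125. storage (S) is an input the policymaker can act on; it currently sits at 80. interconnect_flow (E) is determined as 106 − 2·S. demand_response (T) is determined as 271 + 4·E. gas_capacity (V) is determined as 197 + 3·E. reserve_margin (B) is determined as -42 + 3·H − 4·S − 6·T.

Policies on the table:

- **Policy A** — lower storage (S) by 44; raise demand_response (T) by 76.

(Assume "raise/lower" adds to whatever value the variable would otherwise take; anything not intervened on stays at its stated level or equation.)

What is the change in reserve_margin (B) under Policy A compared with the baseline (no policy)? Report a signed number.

-2392

Baseline:
  H = 125
  S = 80
  E = 106 − 2·80 = -54
  T = 271 + 4·(-54) = 55
  B = -42 + 3·125 − 4·80 − 6·55 = -317
Policy A (S − 44, T + 76):
  H = 125
  S = 80 − 44 = 36
  E = 106 − 2·36 = 34
  T = 271 + 4·34 (+76 from intervention) = 483
  B = -42 + 3·125 − 4·36 − 6·483 = -2709
Change in B: -2709 − (-317) = -2392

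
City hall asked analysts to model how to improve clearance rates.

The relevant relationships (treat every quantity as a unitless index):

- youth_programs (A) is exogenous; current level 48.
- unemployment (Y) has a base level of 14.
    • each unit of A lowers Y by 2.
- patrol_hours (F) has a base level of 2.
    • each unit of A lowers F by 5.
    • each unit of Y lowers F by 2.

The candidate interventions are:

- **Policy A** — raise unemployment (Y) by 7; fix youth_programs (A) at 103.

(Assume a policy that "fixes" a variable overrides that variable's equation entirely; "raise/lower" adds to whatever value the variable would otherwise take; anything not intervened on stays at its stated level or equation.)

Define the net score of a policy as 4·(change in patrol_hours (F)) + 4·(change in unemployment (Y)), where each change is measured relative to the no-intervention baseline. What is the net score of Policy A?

-688

Baseline:
  A = 48
  Y = 14 − 2·48 = -82
  F = 2 − 5·48 − 2·(-82) = -74
Policy A (Y + 7, A := 103):
  A = 103
  Y = 14 − 2·103 (+7 from intervention) = -185
  F = 2 − 5·103 − 2·(-185) = -143
ΔF = -143 − (-74) = -69; ΔY = -185 − (-82) = -103
Score = 4·(-69) + 4·(-103) = -688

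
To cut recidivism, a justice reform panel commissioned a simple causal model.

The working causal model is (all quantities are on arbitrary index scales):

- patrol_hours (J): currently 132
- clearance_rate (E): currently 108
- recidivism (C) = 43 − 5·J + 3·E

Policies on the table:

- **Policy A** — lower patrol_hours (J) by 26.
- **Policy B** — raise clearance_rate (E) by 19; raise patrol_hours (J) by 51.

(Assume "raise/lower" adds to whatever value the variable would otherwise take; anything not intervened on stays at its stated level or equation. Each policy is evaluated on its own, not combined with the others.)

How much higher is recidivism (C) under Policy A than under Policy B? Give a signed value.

Policy A (J − 26):
  J = 132 − 26 = 106
  E = 108
  C = 43 − 5·106 + 3·108 = -163
Policy B (E + 19, J + 51):
  J = 132 + 51 = 183
  E = 108 + 19 = 127
  C = 43 − 5·183 + 3·127 = -491
C: -163 − (-491) = 328

328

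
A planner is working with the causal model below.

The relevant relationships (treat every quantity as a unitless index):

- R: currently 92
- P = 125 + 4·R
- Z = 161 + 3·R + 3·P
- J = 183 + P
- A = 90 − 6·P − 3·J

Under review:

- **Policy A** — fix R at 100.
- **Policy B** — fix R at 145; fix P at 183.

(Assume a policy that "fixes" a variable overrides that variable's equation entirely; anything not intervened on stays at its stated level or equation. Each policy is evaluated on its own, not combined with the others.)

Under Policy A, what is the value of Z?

2036

Policy A (R := 100):
  R = 100
  P = 125 + 4·100 = 525
  Z = 161 + 3·100 + 3·525 = 2036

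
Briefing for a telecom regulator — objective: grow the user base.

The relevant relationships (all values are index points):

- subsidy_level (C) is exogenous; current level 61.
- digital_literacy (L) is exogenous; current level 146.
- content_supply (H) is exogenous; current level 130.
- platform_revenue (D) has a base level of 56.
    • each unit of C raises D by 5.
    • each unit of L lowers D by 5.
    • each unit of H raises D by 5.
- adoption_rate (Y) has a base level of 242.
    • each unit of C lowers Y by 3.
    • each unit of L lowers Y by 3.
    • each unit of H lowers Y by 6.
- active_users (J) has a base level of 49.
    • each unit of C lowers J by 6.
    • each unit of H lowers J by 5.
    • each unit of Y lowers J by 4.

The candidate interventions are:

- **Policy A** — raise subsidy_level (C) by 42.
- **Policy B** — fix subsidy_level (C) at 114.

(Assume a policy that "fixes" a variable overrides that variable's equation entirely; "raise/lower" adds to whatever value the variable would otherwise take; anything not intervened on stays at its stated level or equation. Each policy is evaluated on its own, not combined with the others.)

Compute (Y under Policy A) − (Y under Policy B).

33

Policy A (C + 42):
  C = 61 + 42 = 103
  L = 146
  H = 130
  Y = 242 − 3·103 − 3·146 − 6·130 = -1285
Policy B (C := 114):
  C = 114
  L = 146
  H = 130
  Y = 242 − 3·114 − 3·146 − 6·130 = -1318
Y: -1285 − (-1318) = 33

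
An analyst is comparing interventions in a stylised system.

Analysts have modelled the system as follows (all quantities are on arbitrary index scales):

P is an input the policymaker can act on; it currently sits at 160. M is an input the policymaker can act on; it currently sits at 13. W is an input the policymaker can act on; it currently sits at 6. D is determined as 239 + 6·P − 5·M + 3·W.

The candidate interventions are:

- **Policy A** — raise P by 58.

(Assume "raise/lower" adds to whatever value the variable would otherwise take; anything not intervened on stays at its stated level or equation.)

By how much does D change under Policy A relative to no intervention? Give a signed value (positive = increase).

Baseline:
  P = 160
  M = 13
  W = 6
  D = 239 + 6·160 − 5·13 + 3·6 = 1152
Policy A (P + 58):
  P = 160 + 58 = 218
  M = 13
  W = 6
  D = 239 + 6·218 − 5·13 + 3·6 = 1500
Change in D: 1500 − 1152 = 348

348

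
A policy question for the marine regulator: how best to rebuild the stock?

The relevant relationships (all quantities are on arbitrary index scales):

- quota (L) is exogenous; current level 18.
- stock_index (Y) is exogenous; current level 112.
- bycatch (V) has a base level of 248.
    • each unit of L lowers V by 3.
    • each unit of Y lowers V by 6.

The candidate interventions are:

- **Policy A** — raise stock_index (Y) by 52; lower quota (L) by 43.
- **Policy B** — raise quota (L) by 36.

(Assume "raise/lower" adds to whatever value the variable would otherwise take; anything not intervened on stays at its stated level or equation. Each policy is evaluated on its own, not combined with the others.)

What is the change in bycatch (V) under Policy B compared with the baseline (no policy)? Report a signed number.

Baseline:
  L = 18
  Y = 112
  V = 248 − 3·18 − 6·112 = -478
Policy B (L + 36):
  L = 18 + 36 = 54
  Y = 112
  V = 248 − 3·54 − 6·112 = -586
Change in V: -586 − (-478) = -108

-108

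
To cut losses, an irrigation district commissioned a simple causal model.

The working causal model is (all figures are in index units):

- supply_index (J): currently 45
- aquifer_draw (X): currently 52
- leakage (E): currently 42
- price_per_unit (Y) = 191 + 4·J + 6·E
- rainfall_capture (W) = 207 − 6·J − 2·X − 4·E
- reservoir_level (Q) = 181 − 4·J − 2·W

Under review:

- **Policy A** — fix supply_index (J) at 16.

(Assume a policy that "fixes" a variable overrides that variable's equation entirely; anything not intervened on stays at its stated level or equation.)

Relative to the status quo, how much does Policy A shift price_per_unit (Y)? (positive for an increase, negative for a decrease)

-116

Baseline:
  J = 45
  E = 42
  Y = 191 + 4·45 + 6·42 = 623
Policy A (J := 16):
  J = 16
  E = 42
  Y = 191 + 4·16 + 6·42 = 507
Change in Y: 507 − 623 = -116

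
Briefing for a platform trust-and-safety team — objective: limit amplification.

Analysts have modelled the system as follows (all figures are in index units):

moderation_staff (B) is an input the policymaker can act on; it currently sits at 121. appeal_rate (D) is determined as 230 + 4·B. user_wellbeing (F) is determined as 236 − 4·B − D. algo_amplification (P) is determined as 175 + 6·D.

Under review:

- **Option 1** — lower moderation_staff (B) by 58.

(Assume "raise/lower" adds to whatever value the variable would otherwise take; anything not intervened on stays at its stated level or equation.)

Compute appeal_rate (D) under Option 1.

482

Option 1 (B − 58):
  B = 121 − 58 = 63
  D = 230 + 4·63 = 482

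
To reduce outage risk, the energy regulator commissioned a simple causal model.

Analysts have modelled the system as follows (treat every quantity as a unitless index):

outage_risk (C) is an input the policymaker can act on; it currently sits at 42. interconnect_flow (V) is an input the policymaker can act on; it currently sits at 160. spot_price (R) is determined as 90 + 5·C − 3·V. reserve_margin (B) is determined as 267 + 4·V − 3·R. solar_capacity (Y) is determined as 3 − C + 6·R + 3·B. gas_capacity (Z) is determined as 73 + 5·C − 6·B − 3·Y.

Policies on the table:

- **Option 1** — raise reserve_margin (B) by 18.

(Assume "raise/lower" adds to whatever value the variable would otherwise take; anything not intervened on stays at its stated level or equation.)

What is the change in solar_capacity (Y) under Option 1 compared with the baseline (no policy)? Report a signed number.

Baseline:
  C = 42
  V = 160
  R = 90 + 5·42 − 3·160 = -180
  B = 267 + 4·160 − 3·(-180) = 1447
  Y = 3 − 42 + 6·(-180) + 3·1447 = 3222
Option 1 (B + 18):
  C = 42
  V = 160
  R = 90 + 5·42 − 3·160 = -180
  B = 267 + 4·160 − 3·(-180) (+18 from intervention) = 1465
  Y = 3 − 42 + 6·(-180) + 3·1465 = 3276
Change in Y: 3276 − 3222 = 54

54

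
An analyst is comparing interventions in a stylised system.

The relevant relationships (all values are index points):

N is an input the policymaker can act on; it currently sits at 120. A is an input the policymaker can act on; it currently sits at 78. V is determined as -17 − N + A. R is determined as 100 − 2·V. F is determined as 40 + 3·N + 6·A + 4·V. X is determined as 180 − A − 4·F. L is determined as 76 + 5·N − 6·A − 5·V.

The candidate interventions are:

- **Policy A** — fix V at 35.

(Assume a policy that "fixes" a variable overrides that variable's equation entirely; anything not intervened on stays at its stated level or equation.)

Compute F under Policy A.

Policy A (V := 35):
  N = 120
  A = 78
  V = 35
  F = 40 + 3·120 + 6·78 + 4·35 = 1008

1008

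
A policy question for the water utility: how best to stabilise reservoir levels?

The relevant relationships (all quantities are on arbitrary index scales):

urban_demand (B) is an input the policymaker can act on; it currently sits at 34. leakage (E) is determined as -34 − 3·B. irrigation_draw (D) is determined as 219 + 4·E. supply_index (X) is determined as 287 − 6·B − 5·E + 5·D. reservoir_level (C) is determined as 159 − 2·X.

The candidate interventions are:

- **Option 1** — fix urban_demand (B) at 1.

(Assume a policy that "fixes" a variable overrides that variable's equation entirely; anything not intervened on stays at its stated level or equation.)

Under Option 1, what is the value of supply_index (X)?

Option 1 (B := 1):
  B = 1
  E = -34 − 3·1 = -37
  D = 219 + 4·(-37) = 71
  X = 287 − 6·1 − 5·(-37) + 5·71 = 821

821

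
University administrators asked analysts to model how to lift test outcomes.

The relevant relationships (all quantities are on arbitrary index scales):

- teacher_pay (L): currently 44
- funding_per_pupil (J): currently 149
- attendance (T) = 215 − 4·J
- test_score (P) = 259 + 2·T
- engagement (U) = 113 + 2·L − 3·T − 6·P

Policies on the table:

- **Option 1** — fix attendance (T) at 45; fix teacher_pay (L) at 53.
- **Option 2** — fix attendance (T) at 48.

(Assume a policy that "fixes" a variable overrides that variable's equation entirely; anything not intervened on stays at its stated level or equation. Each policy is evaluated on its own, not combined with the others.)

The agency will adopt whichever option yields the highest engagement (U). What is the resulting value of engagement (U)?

Option 1 (T := 45, L := 53):
  L = 53
  J = 149
  T = 45
  P = 259 + 2·45 = 349
  U = 113 + 2·53 − 3·45 − 6·349 = -2010
Option 2 (T := 48):
  L = 44
  J = 149
  T = 48
  P = 259 + 2·48 = 355
  U = 113 + 2·44 − 3·48 − 6·355 = -2073
Comparing — Option 1: U=-2010, Option 2: U=-2073. Highest is -2010 (Option 1).

-2010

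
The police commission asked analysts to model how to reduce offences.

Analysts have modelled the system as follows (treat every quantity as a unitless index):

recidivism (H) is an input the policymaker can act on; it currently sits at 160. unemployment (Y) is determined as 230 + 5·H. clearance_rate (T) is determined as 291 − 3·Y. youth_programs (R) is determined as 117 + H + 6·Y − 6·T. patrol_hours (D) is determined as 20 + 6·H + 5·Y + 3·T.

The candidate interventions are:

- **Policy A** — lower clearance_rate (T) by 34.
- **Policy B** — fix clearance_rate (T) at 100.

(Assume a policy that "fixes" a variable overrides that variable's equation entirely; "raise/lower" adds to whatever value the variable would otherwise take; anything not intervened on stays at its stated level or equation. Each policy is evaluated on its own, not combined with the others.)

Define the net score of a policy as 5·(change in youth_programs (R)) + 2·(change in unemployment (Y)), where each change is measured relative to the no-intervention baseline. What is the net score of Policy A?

1020

Baseline:
  H = 160
  Y = 230 + 5·160 = 1030
  T = 291 − 3·1030 = -2799
  R = 117 + 160 + 6·1030 − 6·(-2799) = 23251
Policy A (T − 34):
  H = 160
  Y = 230 + 5·160 = 1030
  T = 291 − 3·1030 (−34 from intervention) = -2833
  R = 117 + 160 + 6·1030 − 6·(-2833) = 23455
ΔR = 23455 − 23251 = 204; ΔY = 1030 − 1030 = 0
Score = 5·204 + 2·0 = 1020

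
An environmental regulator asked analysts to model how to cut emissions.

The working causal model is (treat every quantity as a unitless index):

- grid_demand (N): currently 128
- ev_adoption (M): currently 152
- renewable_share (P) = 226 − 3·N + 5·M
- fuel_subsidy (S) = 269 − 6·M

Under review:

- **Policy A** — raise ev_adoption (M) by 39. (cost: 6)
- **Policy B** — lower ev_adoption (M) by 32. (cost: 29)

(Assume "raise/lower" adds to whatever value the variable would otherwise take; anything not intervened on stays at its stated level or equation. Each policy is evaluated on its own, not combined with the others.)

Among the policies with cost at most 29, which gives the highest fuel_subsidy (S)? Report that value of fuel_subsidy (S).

-451

Policy A (M + 39):
  M = 152 + 39 = 191
  S = 269 − 6·191 = -877
Policy B (M − 32):
  M = 152 − 32 = 120
  S = 269 − 6·120 = -451
Comparing — Policy A: S=-877, Policy B: S=-451. Highest is -451 (Policy B).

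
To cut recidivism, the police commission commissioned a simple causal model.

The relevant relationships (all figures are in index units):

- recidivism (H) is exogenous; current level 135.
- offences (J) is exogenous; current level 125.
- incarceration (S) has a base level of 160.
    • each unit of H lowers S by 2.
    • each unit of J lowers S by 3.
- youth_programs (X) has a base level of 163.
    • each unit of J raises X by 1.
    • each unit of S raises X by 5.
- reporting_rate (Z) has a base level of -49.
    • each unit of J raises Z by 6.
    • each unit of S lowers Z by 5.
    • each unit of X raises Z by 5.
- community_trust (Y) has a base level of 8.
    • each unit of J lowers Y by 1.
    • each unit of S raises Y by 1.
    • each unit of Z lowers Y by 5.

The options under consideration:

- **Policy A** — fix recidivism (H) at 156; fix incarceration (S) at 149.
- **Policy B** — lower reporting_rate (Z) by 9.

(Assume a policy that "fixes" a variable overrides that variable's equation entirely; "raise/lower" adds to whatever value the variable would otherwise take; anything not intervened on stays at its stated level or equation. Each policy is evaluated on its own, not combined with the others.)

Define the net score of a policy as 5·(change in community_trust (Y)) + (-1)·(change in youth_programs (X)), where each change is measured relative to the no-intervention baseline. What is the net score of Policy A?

-317000

Baseline:
  H = 135
  J = 125
  S = 160 − 2·135 − 3·125 = -485
  X = 163 + 125 + 5·(-485) = -2137
  Z = -49 + 6·125 − 5·(-485) + 5·(-2137) = -7559
  Y = 8 − 125 + (-485) − 5·(-7559) = 37193
Policy A (H := 156, S := 149):
  H = 156
  J = 125
  S = 149
  X = 163 + 125 + 5·149 = 1033
  Z = -49 + 6·125 − 5·149 + 5·1033 = 5121
  Y = 8 − 125 + 149 − 5·5121 = -25573
ΔY = -25573 − 37193 = -62766; ΔX = 1033 − (-2137) = 3170
Score = 5·(-62766) + (-1)·3170 = -317000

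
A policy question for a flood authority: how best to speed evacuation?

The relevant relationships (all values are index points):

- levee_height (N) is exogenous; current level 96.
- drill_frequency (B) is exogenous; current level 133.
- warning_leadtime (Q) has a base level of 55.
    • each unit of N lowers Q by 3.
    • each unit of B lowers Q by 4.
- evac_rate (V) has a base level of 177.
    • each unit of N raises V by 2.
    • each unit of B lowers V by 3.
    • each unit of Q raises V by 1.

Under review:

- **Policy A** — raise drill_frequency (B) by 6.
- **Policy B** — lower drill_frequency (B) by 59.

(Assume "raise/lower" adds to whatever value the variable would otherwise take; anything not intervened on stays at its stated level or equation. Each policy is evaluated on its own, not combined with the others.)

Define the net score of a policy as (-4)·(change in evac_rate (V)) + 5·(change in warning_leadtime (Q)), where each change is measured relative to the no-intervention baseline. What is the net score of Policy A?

Baseline:
  N = 96
  B = 133
  Q = 55 − 3·96 − 4·133 = -765
  V = 177 + 2·96 − 3·133 + (-765) = -795
Policy A (B + 6):
  N = 96
  B = 133 + 6 = 139
  Q = 55 − 3·96 − 4·139 = -789
  V = 177 + 2·96 − 3·139 + (-789) = -837
ΔV = -837 − (-795) = -42; ΔQ = -789 − (-765) = -24
Score = (-4)·(-42) + 5·(-24) = 48

48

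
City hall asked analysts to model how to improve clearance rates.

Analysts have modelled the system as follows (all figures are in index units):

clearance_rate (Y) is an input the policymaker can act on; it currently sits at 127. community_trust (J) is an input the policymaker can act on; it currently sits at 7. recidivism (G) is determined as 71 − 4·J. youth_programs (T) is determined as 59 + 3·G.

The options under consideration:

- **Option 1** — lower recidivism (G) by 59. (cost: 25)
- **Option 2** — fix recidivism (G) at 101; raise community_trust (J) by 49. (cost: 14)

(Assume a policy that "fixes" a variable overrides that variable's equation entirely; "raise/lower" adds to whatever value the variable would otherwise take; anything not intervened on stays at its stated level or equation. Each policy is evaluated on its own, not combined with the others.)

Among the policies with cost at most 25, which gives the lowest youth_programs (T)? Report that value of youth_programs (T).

Option 1 (G − 59):
  J = 7
  G = 71 − 4·7 (−59 from intervention) = -16
  T = 59 + 3·(-16) = 11
Option 2 (G := 101, J + 49):
  J = 7 + 49 = 56
  G = 101
  T = 59 + 3·101 = 362
Comparing — Option 1: T=11, Option 2: T=362. Lowest is 11 (Option 1).

11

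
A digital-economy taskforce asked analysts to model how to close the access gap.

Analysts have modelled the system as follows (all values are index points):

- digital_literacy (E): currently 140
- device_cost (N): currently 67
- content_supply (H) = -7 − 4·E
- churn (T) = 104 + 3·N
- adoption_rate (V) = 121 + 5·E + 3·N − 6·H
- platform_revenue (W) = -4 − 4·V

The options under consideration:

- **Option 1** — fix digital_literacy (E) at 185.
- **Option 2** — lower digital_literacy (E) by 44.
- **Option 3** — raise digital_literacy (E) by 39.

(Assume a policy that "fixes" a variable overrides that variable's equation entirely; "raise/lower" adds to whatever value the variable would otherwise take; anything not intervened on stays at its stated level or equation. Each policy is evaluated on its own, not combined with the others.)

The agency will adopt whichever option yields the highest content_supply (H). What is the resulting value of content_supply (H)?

-391

Option 1 (E := 185):
  E = 185
  H = -7 − 4·185 = -747
Option 2 (E − 44):
  E = 140 − 44 = 96
  H = -7 − 4·96 = -391
Option 3 (E + 39):
  E = 140 + 39 = 179
  H = -7 − 4·179 = -723
Comparing — Option 1: H=-747, Option 2: H=-391, Option 3: H=-723. Highest is -391 (Option 2).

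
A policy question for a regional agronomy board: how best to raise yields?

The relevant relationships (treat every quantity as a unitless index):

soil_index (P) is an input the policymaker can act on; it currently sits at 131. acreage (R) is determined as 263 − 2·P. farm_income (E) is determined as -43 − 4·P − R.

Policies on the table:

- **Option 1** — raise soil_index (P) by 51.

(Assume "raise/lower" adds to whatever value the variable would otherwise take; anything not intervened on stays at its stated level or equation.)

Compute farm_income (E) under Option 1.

-670

Option 1 (P + 51):
  P = 131 + 51 = 182
  R = 263 − 2·182 = -101
  E = -43 − 4·182 − (-101) = -670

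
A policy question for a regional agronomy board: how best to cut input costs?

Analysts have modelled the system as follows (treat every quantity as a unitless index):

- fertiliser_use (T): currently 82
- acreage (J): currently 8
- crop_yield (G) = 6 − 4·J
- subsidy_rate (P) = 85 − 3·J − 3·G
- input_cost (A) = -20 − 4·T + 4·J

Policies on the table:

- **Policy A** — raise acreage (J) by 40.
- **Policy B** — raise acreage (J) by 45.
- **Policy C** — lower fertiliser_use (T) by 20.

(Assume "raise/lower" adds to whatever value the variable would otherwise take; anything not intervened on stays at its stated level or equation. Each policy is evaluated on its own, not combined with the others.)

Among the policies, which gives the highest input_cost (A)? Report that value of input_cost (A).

Policy A (J + 40):
  T = 82
  J = 8 + 40 = 48
  A = -20 − 4·82 + 4·48 = -156
Policy B (J + 45):
  T = 82
  J = 8 + 45 = 53
  A = -20 − 4·82 + 4·53 = -136
Policy C (T − 20):
  T = 82 − 20 = 62
  J = 8
  A = -20 − 4·62 + 4·8 = -236
Comparing — Policy A: A=-156, Policy B: A=-136, Policy C: A=-236. Highest is -136 (Policy B).

-136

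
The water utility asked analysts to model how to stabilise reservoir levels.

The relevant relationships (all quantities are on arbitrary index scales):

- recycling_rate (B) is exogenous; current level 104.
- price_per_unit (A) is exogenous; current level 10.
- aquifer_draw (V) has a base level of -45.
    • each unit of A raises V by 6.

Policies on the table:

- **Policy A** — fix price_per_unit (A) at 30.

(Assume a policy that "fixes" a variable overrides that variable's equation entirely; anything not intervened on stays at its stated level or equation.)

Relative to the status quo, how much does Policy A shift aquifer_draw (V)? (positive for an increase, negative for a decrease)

Baseline:
  A = 10
  V = -45 + 6·10 = 15
Policy A (A := 30):
  A = 30
  V = -45 + 6·30 = 135
Change in V: 135 − 15 = 120

120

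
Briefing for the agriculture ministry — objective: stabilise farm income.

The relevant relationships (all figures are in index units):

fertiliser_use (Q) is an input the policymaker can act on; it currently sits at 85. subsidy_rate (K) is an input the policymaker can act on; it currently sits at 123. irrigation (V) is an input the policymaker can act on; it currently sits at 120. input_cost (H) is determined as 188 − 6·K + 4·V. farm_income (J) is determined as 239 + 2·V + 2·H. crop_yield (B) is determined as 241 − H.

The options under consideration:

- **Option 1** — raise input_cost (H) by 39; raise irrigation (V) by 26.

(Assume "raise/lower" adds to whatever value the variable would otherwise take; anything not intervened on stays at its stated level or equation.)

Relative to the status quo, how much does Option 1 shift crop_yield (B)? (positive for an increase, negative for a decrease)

Baseline:
  K = 123
  V = 120
  H = 188 − 6·123 + 4·120 = -70
  B = 241 − (-70) = 311
Option 1 (H + 39, V + 26):
  K = 123
  V = 120 + 26 = 146
  H = 188 − 6·123 + 4·146 (+39 from intervention) = 73
  B = 241 − 73 = 168
Change in B: 168 − 311 = -143

-143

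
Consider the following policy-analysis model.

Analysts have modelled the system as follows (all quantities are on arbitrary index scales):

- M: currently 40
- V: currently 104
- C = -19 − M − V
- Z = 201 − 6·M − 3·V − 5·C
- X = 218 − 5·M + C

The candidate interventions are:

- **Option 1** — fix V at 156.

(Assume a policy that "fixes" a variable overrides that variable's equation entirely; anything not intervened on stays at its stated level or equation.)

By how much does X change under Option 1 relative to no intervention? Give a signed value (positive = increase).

-52

Baseline:
  M = 40
  V = 104
  C = -19 − 40 − 104 = -163
  X = 218 − 5·40 + (-163) = -145
Option 1 (V := 156):
  M = 40
  V = 156
  C = -19 − 40 − 156 = -215
  X = 218 − 5·40 + (-215) = -197
Change in X: -197 − (-145) = -52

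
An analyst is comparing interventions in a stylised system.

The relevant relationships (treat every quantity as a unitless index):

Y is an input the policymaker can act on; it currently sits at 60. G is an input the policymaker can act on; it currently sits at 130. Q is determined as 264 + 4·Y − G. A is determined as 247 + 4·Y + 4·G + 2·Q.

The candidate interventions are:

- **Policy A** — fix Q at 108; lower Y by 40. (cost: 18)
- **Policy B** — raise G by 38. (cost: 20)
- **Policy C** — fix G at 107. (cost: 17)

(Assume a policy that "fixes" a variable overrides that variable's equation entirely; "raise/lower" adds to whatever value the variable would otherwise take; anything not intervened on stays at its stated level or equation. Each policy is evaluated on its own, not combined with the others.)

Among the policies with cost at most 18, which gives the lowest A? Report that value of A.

Policy A (Q := 108, Y − 40):
  Y = 60 − 40 = 20
  G = 130
  Q = 108
  A = 247 + 4·20 + 4·130 + 2·108 = 1063
Policy C (G := 107):
  Y = 60
  G = 107
  Q = 264 + 4·60 − 107 = 397
  A = 247 + 4·60 + 4·107 + 2·397 = 1709
Comparing — Policy A: A=1063, Policy C: A=1709. Lowest is 1063 (Policy A).

1063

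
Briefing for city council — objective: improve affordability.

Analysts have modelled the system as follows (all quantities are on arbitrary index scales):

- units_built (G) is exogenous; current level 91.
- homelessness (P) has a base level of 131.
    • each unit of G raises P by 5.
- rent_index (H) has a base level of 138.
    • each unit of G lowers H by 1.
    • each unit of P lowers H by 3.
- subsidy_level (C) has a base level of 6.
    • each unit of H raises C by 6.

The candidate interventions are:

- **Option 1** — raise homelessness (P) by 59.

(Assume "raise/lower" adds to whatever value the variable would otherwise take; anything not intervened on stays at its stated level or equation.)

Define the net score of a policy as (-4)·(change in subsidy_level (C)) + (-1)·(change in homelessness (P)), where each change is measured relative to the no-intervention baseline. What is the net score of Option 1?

4189

Baseline:
  G = 91
  P = 131 + 5·91 = 586
  H = 138 − 91 − 3·586 = -1711
  C = 6 + 6·(-1711) = -10260
Option 1 (P + 59):
  G = 91
  P = 131 + 5·91 (+59 from intervention) = 645
  H = 138 − 91 − 3·645 = -1888
  C = 6 + 6·(-1888) = -11322
ΔC = -11322 − (-10260) = -1062; ΔP = 645 − 586 = 59
Score = (-4)·(-1062) + (-1)·59 = 4189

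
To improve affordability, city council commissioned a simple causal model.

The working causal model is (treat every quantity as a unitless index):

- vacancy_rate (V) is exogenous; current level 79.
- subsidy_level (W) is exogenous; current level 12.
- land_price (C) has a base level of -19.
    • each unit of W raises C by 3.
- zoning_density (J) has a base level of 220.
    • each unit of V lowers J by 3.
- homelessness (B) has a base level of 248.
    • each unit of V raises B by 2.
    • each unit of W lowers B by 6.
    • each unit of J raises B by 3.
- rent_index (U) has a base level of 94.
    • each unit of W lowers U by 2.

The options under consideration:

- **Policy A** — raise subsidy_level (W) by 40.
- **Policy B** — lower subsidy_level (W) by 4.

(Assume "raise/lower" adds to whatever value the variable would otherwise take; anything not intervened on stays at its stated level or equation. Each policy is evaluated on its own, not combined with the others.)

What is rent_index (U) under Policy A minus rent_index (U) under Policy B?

Policy A (W + 40):
  W = 12 + 40 = 52
  U = 94 − 2·52 = -10
Policy B (W − 4):
  W = 12 − 4 = 8
  U = 94 − 2·8 = 78
U: -10 − 78 = -88

-88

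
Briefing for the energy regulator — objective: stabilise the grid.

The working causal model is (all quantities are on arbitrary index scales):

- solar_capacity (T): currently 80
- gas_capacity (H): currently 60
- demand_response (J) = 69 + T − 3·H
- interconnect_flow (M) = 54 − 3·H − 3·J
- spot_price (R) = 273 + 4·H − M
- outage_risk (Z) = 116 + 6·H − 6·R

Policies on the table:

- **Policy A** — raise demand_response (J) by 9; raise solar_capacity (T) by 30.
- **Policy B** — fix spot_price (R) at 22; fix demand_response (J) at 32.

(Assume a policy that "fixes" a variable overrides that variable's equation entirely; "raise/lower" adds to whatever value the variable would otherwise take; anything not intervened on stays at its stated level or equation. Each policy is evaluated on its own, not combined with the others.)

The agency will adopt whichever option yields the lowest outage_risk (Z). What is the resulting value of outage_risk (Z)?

-3502

Policy A (J + 9, T + 30):
  T = 80 + 30 = 110
  H = 60
  J = 69 + 110 − 3·60 (+9 from intervention) = 8
  M = 54 − 3·60 − 3·8 = -150
  R = 273 + 4·60 − (-150) = 663
  Z = 116 + 6·60 − 6·663 = -3502
Policy B (R := 22, J := 32):
  T = 80
  H = 60
  J = 32
  M = 54 − 3·60 − 3·32 = -222
  R = 22
  Z = 116 + 6·60 − 6·22 = 344
Comparing — Policy A: Z=-3502, Policy B: Z=344. Lowest is -3502 (Policy A).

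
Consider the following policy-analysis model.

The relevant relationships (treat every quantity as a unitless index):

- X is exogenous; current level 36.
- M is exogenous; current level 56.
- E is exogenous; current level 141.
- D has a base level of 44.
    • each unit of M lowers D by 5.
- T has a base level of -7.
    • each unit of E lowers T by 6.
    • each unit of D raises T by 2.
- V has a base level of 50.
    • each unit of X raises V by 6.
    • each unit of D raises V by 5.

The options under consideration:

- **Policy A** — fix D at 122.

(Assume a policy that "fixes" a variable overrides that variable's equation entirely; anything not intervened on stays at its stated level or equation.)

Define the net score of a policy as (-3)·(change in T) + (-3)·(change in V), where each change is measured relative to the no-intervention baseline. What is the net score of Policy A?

-7518

Baseline:
  X = 36
  M = 56
  E = 141
  D = 44 − 5·56 = -236
  T = -7 − 6·141 + 2·(-236) = -1325
  V = 50 + 6·36 + 5·(-236) = -914
Policy A (D := 122):
  X = 36
  M = 56
  E = 141
  D = 122
  T = -7 − 6·141 + 2·122 = -609
  V = 50 + 6·36 + 5·122 = 876
ΔT = -609 − (-1325) = 716; ΔV = 876 − (-914) = 1790
Score = (-3)·716 + (-3)·1790 = -7518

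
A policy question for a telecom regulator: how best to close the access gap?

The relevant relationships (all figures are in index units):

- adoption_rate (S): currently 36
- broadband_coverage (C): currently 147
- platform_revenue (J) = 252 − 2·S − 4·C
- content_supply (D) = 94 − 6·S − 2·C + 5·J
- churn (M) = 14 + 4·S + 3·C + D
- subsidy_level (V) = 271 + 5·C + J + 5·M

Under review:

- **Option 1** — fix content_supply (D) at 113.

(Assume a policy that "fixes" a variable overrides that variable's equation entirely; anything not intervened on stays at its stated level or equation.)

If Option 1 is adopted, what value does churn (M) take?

712

Option 1 (D := 113):
  S = 36
  C = 147
  J = 252 − 2·36 − 4·147 = -408
  D = 113
  M = 14 + 4·36 + 3·147 + 113 = 712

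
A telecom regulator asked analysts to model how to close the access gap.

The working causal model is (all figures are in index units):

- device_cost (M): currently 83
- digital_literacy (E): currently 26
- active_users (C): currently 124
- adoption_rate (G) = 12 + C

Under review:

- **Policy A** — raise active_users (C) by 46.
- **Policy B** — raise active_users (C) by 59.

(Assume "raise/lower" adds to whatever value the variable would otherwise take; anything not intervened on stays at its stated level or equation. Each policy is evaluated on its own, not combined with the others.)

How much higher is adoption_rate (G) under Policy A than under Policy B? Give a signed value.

Policy A (C + 46):
  C = 124 + 46 = 170
  G = 12 + 170 = 182
Policy B (C + 59):
  C = 124 + 59 = 183
  G = 12 + 183 = 195
G: 182 − 195 = -13

-13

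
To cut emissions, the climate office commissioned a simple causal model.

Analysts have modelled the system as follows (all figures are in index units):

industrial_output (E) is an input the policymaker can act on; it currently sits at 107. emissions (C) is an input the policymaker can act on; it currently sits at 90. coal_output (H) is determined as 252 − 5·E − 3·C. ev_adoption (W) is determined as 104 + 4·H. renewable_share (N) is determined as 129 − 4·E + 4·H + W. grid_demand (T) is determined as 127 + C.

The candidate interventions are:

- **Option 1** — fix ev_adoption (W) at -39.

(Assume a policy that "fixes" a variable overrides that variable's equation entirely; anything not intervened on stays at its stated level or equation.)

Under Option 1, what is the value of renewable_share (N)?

-2550

Option 1 (W := -39):
  E = 107
  C = 90
  H = 252 − 5·107 − 3·90 = -553
  W = -39
  N = 129 − 4·107 + 4·(-553) + (-39) = -2550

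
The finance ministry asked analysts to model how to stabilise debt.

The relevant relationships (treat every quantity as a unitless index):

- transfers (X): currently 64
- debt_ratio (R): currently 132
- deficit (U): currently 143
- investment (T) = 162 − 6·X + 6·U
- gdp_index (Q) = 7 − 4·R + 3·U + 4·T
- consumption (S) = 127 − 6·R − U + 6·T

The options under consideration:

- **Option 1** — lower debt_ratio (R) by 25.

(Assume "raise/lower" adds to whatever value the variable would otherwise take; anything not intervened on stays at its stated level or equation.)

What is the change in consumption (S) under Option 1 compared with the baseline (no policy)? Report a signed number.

150

Baseline:
  X = 64
  R = 132
  U = 143
  T = 162 − 6·64 + 6·143 = 636
  S = 127 − 6·132 − 143 + 6·636 = 3008
Option 1 (R − 25):
  X = 64
  R = 132 − 25 = 107
  U = 143
  T = 162 − 6·64 + 6·143 = 636
  S = 127 − 6·107 − 143 + 6·636 = 3158
Change in S: 3158 − 3008 = 150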